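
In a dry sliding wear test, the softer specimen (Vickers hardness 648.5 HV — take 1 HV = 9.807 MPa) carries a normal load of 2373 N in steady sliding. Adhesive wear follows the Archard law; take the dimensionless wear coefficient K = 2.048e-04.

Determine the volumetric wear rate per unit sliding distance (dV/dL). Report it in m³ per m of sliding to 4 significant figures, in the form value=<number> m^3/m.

Intermediate values are shown rounded. The algebra runs at exact precision, and rounded just once to 4 significant figures.
Hardness H = 648.5 HV × 9.807 MPa/HV = 6360 MPa = 6.360e+09 Pa.
Collected in SI base units: W = 2373 N, H = 6.360e+09 Pa, K = 2.048e-04.
Volumetric rate dV/dL = K·W/H: 2.048e-04 · 2373 / 6.360e+09 = 7.642e-11 m³/m.

value=7.642e-11 m^3/m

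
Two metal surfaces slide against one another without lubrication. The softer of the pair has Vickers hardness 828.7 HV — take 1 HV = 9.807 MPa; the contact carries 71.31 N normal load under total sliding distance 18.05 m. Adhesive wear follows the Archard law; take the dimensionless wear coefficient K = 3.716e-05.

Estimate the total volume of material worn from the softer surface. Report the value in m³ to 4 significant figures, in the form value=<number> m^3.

value=5.885e-12 m^3

The algebra keeps full precision. Shown intermediates are rounded; a lone final rounding, at four significant digits.
Hardness H = 828.7 HV × 9.807 MPa/HV = 8127 MPa = 8.127e+09 Pa.
Collected in SI base units: W = 71.31 N, H = 8.127e+09 Pa, K = 3.716e-05.
Wear volume V = K·W·L/H = 3.716e-05 · 71.31 · 18.05 / 8.127e+09 = 5.885e-12 m³.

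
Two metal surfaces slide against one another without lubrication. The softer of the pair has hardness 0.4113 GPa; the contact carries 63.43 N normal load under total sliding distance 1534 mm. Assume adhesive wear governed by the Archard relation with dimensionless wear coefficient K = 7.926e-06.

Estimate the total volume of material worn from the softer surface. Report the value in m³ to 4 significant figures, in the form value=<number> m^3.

Intermediates are displayed rounded, and all working math holds exact precision, and rounded once at the end to 4 significant digits.
Convert: Distance L = 1534 mm = 1.534 m.
Convert: Hardness H = 0.4113 GPa = 4.113e+08 Pa.
Expressed in SI base units: W = 63.43 N, H = 4.113e+08 Pa, K = 7.926e-06.
Worn volume V = K·W·L/H = 7.926e-06 · 63.43 · 1.534 / 4.113e+08 = 1.875e-12 m³.

value=1.875e-12 m^3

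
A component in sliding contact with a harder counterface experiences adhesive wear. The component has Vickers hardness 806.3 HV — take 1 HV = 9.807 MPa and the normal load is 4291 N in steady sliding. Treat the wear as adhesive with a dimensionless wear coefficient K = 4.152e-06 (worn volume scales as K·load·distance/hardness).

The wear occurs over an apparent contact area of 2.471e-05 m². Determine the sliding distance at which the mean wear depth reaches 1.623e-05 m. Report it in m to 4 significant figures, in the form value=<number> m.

The computation keeps exact precision. Intermediate values are displayed rounded, and one final rounding, at four significant figures.
Convert: Hardness H = 806.3 HV × 9.807 MPa/HV = 7907 MPa = 7.907e+09 Pa.
SI base units throughout: W = 4291 N, H = 7.907e+09 Pa, K = 4.152e-06.
Volume at the limit: V_lim = h_lim·A = 1.623e-05 · 2.471e-05 = 4.010e-10 m³.
Thus life L = V_lim·H/(K·W) = 4.010e-10 · 7.907e+09 / (4.152e-06 · 4291) = 178.0 m.

value=178.0 m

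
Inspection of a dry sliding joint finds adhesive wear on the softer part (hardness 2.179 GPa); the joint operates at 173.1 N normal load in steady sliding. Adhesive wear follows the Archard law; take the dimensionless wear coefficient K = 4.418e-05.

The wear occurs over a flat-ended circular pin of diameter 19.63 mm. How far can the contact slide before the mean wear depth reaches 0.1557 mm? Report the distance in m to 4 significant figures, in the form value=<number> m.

Each operation maintains full float precision; intermediates appear rounded; one last rounding: four significant digits.
Hardness H = 2.179 GPa = 2.179e+09 Pa.
Pin diameter d = 19.63 mm = 0.01963 m. Contact area A = π·d²/4 = π·(0.01963 m)²/4 = 3.026e-04 m².
Depth limit h_lim = 0.1557 mm = 1.557e-04 m.
Working in SI base units: W = 173.1 N, H = 2.179e+09 Pa, K = 4.418e-05.
Limit volume V_lim = h_lim·A = 1.557e-04 · 3.026e-04 = 4.712e-08 m³.
So the life L = V_lim·H/(K·W) = 4.712e-08 · 2.179e+09 / (4.418e-05 · 173.1) = 1.343e+04 m.

value=1.343e+04 m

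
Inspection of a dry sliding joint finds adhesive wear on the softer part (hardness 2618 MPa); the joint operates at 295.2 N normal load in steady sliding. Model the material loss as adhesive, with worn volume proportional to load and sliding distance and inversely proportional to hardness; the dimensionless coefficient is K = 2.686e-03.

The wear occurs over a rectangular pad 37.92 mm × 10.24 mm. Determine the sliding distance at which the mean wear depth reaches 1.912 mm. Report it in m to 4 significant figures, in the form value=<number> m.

value=2451 m

All working math maintains full precision. The intermediates appear rounded; a single final rounding, at four significant digits.
Convert: Hardness H = 2618 MPa = 2.618e+09 Pa.
Convert: Pad sides 37.92 mm × 10.24 mm = 0.03792 m × 0.01024 m. Contact area A = 0.03792 m × 0.01024 m = 3.883e-04 m².
Convert: Depth limit h_lim = 1.912 mm = 0.001912 m.
Working in SI base units: W = 295.2 N, H = 2.618e+09 Pa, K = 2.686e-03.
Volume at the limit: V_lim = h_lim·A = 0.001912 · 3.883e-04 = 7.424e-07 m³.
Life L = V_lim·H/(K·W) = 7.424e-07 · 2.618e+09 / (2.686e-03 · 295.2) = 2451 m.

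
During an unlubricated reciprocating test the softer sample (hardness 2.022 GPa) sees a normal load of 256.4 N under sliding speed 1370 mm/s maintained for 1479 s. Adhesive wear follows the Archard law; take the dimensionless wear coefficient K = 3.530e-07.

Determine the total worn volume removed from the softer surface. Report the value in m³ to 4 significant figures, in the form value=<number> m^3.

Shown intermediates are rounded; every step holds exact precision. Rounded just once, at 4 significant figures.
Sliding speed v = 1370 mm/s = 1.370 m/s. Total distance L = v·t = 1.370 m/s × 1479 s = 2026 m.
Hardness H = 2.022 GPa = 2.022e+09 Pa.
Restated in SI base units: W = 256.4 N, H = 2.022e+09 Pa, K = 3.530e-07.
Apply Archard: V = K·W·L/H = 3.530e-07 · 256.4 · 2026 / 2.022e+09 = 9.070e-11 m³.

value=9.070e-11 m^3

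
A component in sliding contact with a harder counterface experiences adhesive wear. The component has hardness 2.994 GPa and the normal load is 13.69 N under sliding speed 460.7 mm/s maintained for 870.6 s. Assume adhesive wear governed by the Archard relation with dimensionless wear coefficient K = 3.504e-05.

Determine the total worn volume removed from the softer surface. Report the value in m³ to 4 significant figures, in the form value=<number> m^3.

All working math carries exact precision, and the intermediates are printed rounded, and a single final rounding, at four significant digits.
Sliding speed v = 460.7 mm/s = 0.4607 m/s. The distance L = v·t = 0.4607 m/s × 870.6 s = 401.1 m.
Hardness H = 2.994 GPa = 2.994e+09 Pa.
In SI base units, W = 13.69 N, H = 2.994e+09 Pa, K = 3.504e-05.
The Archard volume V = K·W·L/H = 3.504e-05 · 13.69 · 401.1 / 2.994e+09 = 6.426e-11 m³.

value=6.426e-11 m^3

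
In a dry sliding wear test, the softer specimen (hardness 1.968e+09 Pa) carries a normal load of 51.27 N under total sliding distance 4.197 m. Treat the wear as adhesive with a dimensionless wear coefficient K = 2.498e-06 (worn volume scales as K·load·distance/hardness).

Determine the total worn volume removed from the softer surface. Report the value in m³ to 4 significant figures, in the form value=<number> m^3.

value=2.731e-13 m^3

Every step maintains full precision, and intermediate values are shown rounded, and a single final rounding to four significant digits.
In SI base units: W = 51.27 N, H = 1.968e+09 Pa, K = 2.498e-06.
Apply Archard: V = K·W·L/H = 2.498e-06 · 51.27 · 4.197 / 1.968e+09 = 2.731e-13 m³.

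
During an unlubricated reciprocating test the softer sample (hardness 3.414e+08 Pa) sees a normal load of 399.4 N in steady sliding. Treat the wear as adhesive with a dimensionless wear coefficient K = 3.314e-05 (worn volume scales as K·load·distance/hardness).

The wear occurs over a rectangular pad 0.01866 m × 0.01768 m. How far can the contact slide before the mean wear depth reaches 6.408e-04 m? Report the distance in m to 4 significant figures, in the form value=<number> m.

Intermediate values are printed rounded — all arithmetic holds full precision. Rounded just once, at four significant figures.
Contact area A = 0.01866 m × 0.01768 m = 3.299e-04 m².
Working in SI base units: W = 399.4 N, H = 3.414e+08 Pa, K = 3.314e-05.
Limit volume V_lim = h_lim·A = 6.408e-04 · 3.299e-04 = 2.114e-07 m³.
Life L = V_lim·H/(K·W) = 2.114e-07 · 3.414e+08 / (3.314e-05 · 399.4) = 5453 m.

value=5453 m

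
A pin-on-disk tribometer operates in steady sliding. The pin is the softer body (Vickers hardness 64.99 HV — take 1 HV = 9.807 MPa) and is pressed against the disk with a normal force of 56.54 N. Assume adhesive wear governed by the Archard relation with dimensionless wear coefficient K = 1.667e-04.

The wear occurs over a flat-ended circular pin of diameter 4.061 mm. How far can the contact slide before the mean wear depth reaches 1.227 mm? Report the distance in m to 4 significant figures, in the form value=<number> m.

value=1075 m

Every step carries full precision, and intermediate values are shown rounded. Rounded just once to 4 significant digits.
Hardness H = 64.99 HV × 9.807 MPa/HV = 637.4 MPa = 6.374e+08 Pa.
Pin diameter d = 4.061 mm = 0.004061 m. Contact area A = π·d²/4 = π·(0.004061 m)²/4 = 1.295e-05 m².
Depth limit h_lim = 1.227 mm = 0.001227 m.
Restated in SI base units: W = 56.54 N, H = 6.374e+08 Pa, K = 1.667e-04.
Volume at the limit: V_lim = h_lim·A = 0.001227 · 1.295e-05 = 1.589e-08 m³.
Sliding life L = V_lim·H/(K·W) = 1.589e-08 · 6.374e+08 / (1.667e-04 · 56.54) = 1075 m.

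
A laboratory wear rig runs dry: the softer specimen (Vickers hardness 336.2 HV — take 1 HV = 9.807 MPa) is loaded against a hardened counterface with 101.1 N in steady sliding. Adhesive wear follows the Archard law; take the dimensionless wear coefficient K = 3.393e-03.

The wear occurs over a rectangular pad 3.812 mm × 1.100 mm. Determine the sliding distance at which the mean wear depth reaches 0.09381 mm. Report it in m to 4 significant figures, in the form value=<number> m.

Each operation runs at full precision — shown intermediates are rounded. Rounded just once to 4 significant digits.
Convert: Hardness H = 336.2 HV × 9.807 MPa/HV = 3297 MPa = 3.297e+09 Pa.
Convert: Pad sides 3.812 mm × 1.100 mm = 0.003812 m × 0.001100 m. Contact area A = 0.003812 m × 0.001100 m = 4.193e-06 m².
Convert: Depth limit h_lim = 0.09381 mm = 9.381e-05 m.
In SI base units, W = 101.1 N, H = 3.297e+09 Pa, K = 3.393e-03.
Limit volume V_lim = h_lim·A = 9.381e-05 · 4.193e-06 = 3.934e-10 m³.
Sliding life L = V_lim·H/(K·W) = 3.934e-10 · 3.297e+09 / (3.393e-03 · 101.1) = 3.781 m.

value=3.781 m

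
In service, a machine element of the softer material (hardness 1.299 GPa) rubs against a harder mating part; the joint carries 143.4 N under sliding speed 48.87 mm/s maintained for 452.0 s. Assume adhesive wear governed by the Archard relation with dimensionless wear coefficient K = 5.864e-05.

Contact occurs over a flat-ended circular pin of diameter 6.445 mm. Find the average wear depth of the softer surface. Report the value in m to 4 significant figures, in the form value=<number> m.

value=4.383e-06 m

Intermediates appear rounded; all working math holds exact precision. Rounded just once to 4 significant digits.
Convert: Sliding speed v = 48.87 mm/s = 0.04887 m/s. Distance L = v·t = 0.04887 m/s × 452.0 s = 22.09 m.
Convert: Hardness H = 1.299 GPa = 1.299e+09 Pa.
Convert: Pin diameter d = 6.445 mm = 0.006445 m. Contact area A = π·d²/4 = π·(0.006445 m)²/4 = 3.262e-05 m².
SI base units throughout: W = 143.4 N, H = 1.299e+09 Pa, K = 5.864e-05.
Apply Archard: V = K·W·L/H = 5.864e-05 · 143.4 · 22.09 / 1.299e+09 = 1.430e-10 m³.
Mean wear depth h = V/A = 1.430e-10 / 3.262e-05 = 4.383e-06 m.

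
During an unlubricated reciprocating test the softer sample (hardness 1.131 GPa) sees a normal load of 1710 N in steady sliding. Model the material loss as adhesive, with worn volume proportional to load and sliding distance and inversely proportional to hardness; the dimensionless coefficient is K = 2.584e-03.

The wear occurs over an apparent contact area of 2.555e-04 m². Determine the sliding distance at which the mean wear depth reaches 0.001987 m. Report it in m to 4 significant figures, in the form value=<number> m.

value=129.9 m

Intermediate values appear rounded; the computation runs at full float precision, and a lone final rounding to 4 significant digits.
Hardness H = 1.131 GPa = 1.131e+09 Pa.
Working in SI base units: W = 1710 N, H = 1.131e+09 Pa, K = 2.584e-03.
Allowed volume V_lim = h_lim·A = 0.001987 · 2.555e-04 = 5.077e-07 m³.
Inverting, life L = V_lim·H/(K·W) = 5.077e-07 · 1.131e+09 / (2.584e-03 · 1710) = 129.9 m.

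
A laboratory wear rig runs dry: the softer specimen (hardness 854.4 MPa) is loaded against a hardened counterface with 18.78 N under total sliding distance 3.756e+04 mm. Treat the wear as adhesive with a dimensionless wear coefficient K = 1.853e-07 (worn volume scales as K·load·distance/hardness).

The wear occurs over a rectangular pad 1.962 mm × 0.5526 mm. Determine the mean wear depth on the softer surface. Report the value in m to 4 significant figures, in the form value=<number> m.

The computation holds exact precision — the intermediates are printed rounded — one last rounding, at 4 significant figures.
Path length L = 3.756e+04 mm = 37.56 m.
Hardness H = 854.4 MPa = 8.544e+08 Pa.
Pad sides 1.962 mm × 0.5526 mm = 1.962e-03 m × 5.526e-04 m. Contact area A = 1.962e-03 m × 5.526e-04 m = 1.084e-06 m².
SI base units throughout: W = 18.78 N, H = 8.544e+08 Pa, K = 1.853e-07.
The Archard volume V = K·W·L/H = 1.853e-07 · 18.78 · 37.56 / 8.544e+08 = 1.530e-13 m³.
Mean depth h = V/A = 1.530e-13 / 1.084e-06 = 1.411e-07 m.

value=1.411e-07 m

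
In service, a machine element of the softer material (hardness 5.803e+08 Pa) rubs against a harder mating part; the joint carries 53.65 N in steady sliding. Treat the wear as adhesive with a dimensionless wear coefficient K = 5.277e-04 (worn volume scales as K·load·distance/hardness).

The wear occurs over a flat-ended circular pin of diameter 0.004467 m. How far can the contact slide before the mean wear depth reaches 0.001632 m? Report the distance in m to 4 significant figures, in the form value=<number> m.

value=524.2 m

All working math runs at full float precision. The intermediates are printed rounded; a lone final rounding, at 4 significant figures.
Convert: Contact area A = π·d²/4 = π·(0.004467 m)²/4 = 1.567e-05 m².
Collected in SI base units: W = 53.65 N, H = 5.803e+08 Pa, K = 5.277e-04.
Permissible volume V_lim = h_lim·A = 0.001632 · 1.567e-05 = 2.558e-08 m³.
Inverting, life L = V_lim·H/(K·W) = 2.558e-08 · 5.803e+08 / (5.277e-04 · 53.65) = 524.2 m.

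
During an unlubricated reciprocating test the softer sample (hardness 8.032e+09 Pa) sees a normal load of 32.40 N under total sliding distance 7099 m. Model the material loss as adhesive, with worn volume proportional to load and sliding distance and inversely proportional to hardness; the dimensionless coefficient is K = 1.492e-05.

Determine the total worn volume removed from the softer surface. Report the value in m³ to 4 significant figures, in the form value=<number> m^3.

Displayed values are rounded. All arithmetic runs at exact precision — a lone final rounding: four significant digits.
In SI base units: W = 32.40 N, H = 8.032e+09 Pa, K = 1.492e-05.
Archard relation: V = K·W·L/H = 1.492e-05 · 32.40 · 7099 / 8.032e+09 = 4.273e-10 m³.

value=4.273e-10 m^3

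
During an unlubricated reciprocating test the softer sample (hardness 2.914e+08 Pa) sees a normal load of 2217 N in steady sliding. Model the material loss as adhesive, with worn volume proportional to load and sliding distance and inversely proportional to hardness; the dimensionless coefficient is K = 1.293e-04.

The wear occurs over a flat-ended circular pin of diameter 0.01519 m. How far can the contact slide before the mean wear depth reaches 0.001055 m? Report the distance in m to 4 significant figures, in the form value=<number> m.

The computation keeps full precision; intermediates are displayed rounded — rounded once at the end to four significant digits.
Contact area A = π·d²/4 = π·(0.01519 m)²/4 = 1.812e-04 m².
As SI base values: W = 2217 N, H = 2.914e+08 Pa, K = 1.293e-04.
Allowed volume V_lim = h_lim·A = 0.001055 · 1.812e-04 = 1.912e-07 m³.
Sliding life L = V_lim·H/(K·W) = 1.912e-07 · 2.914e+08 / (1.293e-04 · 2217) = 194.3 m.

value=194.3 m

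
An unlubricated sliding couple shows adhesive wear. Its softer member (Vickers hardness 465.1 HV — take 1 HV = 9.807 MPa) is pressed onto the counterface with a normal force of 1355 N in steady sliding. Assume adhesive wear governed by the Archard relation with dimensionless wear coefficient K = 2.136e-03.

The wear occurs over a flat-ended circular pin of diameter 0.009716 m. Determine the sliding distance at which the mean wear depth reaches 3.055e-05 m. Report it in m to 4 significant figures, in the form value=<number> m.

All working math maintains full precision; intermediate values are displayed rounded — one final rounding: four significant figures.
Convert: Hardness H = 465.1 HV × 9.807 MPa/HV = 4561 MPa = 4.561e+09 Pa.
Convert: Contact area A = π·d²/4 = π·(0.009716 m)²/4 = 7.414e-05 m².
As SI base values: W = 1355 N, H = 4.561e+09 Pa, K = 2.136e-03.
Wearable volume V_lim = h_lim·A = 3.055e-05 · 7.414e-05 = 2.265e-09 m³.
Thus life L = V_lim·H/(K·W) = 2.265e-09 · 4.561e+09 / (2.136e-03 · 1355) = 3.570 m.

value=3.570 m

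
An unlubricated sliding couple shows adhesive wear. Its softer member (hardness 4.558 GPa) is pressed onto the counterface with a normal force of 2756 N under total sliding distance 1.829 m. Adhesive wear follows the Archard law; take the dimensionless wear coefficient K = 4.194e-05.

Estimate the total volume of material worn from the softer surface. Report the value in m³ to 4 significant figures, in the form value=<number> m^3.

Each operation maintains full float precision. The intermediates appear rounded; one last rounding to four significant figures.
Hardness H = 4.558 GPa = 4.558e+09 Pa.
Collected in SI base units: W = 2756 N, H = 4.558e+09 Pa, K = 4.194e-05.
Worn volume V = K·W·L/H = 4.194e-05 · 2756 · 1.829 / 4.558e+09 = 4.638e-11 m³.

value=4.638e-11 m^3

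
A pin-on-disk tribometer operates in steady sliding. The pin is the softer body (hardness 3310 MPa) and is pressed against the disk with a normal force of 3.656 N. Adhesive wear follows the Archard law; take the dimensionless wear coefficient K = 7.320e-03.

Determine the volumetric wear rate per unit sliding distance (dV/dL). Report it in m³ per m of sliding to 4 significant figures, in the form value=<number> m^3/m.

value=8.085e-12 m^3/m

The intermediates are shown rounded; the computation maintains exact precision. Rounded once at the end: 4 significant figures.
Convert: Hardness H = 3310 MPa = 3.310e+09 Pa.
Restated in SI base units: W = 3.656 N, H = 3.310e+09 Pa, K = 7.320e-03.
The wear rate dV/dL = K·W/H (no L dependence): 7.320e-03 · 3.656 / 3.310e+09 = 8.085e-12 m³/m.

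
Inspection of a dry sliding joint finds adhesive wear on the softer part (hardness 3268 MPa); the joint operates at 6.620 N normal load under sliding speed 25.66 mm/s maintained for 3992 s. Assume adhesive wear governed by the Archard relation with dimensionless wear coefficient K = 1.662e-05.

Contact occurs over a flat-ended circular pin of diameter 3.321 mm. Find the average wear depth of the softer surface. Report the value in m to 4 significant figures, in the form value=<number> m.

value=3.981e-07 m

All working math keeps full precision, and the intermediates are printed rounded — a single final rounding: four significant figures.
Sliding speed v = 25.66 mm/s = 0.02566 m/s. Distance covered L = v·t = 0.02566 m/s × 3992 s = 102.4 m.
Hardness H = 3268 MPa = 3.268e+09 Pa.
Pin diameter d = 3.321 mm = 0.003321 m. Contact area A = π·d²/4 = π·(0.003321 m)²/4 = 8.662e-06 m².
Working in SI base units: W = 6.620 N, H = 3.268e+09 Pa, K = 1.662e-05.
Worn volume V = K·W·L/H = 1.662e-05 · 6.620 · 102.4 / 3.268e+09 = 3.449e-12 m³.
Mean depth h = V/A = 3.449e-12 / 8.662e-06 = 3.981e-07 m.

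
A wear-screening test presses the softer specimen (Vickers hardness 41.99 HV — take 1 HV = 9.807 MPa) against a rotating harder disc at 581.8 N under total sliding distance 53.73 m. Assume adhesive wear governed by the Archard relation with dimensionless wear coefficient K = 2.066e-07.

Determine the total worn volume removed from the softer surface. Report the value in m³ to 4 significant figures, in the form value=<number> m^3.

Intermediate values are displayed rounded, and all arithmetic keeps full precision. Rounded once at the end, at 4 significant figures.
Convert: Hardness H = 41.99 HV × 9.807 MPa/HV = 411.8 MPa = 4.118e+08 Pa.
As SI base values: W = 581.8 N, H = 4.118e+08 Pa, K = 2.066e-07.
Worn volume V = K·W·L/H = 2.066e-07 · 581.8 · 53.73 / 4.118e+08 = 1.568e-11 m³.

value=1.568e-11 m^3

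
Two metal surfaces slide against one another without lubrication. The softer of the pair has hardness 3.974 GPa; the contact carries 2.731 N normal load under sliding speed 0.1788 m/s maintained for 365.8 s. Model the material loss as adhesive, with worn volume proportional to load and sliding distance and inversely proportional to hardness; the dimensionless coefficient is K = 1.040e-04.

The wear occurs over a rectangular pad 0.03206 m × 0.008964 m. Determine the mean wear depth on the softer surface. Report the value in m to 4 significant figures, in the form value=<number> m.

value=1.627e-08 m

Printed values are rounded — the algebra holds full float precision, and rounded just once: 4 significant figures.
Total distance L = v·t = 0.1788 m/s × 365.8 s = 65.41 m.
Hardness H = 3.974 GPa = 3.974e+09 Pa.
Contact area A = 0.03206 m × 0.008964 m = 2.874e-04 m².
Expressed in SI base units: W = 2.731 N, H = 3.974e+09 Pa, K = 1.040e-04.
Wear volume V = K·W·L/H = 1.040e-04 · 2.731 · 65.41 / 3.974e+09 = 4.675e-12 m³.
Wear depth h = V/A = 4.675e-12 / 2.874e-04 = 1.627e-08 m.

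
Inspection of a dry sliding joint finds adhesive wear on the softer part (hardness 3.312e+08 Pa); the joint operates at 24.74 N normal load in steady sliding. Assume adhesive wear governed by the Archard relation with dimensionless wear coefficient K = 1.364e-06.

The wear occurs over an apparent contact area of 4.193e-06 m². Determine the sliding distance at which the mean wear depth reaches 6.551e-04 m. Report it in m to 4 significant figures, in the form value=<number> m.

All arithmetic runs at full precision, and displayed values are rounded; a single final rounding: four significant digits.
Collected in SI base units: W = 24.74 N, H = 3.312e+08 Pa, K = 1.364e-06.
At the depth limit, V_lim = h_lim·A = 6.551e-04 · 4.193e-06 = 2.747e-09 m³.
So the life L = V_lim·H/(K·W) = 2.747e-09 · 3.312e+08 / (1.364e-06 · 24.74) = 2.696e+04 m.

value=2.696e+04 m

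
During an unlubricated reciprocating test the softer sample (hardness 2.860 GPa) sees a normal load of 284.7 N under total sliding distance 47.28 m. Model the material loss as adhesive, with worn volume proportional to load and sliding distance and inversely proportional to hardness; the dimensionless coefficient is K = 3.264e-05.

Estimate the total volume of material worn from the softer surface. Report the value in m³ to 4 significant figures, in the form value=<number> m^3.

value=1.536e-10 m^3

Printed values are rounded — each operation holds full precision — a lone final rounding, at 4 significant figures.
Convert: Hardness H = 2.860 GPa = 2.860e+09 Pa.
SI base units throughout: W = 284.7 N, H = 2.860e+09 Pa, K = 3.264e-05.
Archard relation: V = K·W·L/H = 3.264e-05 · 284.7 · 47.28 / 2.860e+09 = 1.536e-10 m³.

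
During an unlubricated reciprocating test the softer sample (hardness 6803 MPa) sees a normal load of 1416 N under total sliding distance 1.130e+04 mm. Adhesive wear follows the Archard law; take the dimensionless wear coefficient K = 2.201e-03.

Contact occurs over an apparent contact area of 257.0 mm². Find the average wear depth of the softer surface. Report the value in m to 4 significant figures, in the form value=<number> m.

value=2.014e-05 m

Quoted intermediates are rounded — the computation carries exact precision — one final rounding to four significant figures.
Convert: Distance L = 1.130e+04 mm = 11.30 m.
Convert: Hardness H = 6803 MPa = 6.803e+09 Pa.
Convert: Contact area A = 257.0 mm² = 2.570e-04 m².
Working in SI base units: W = 1416 N, H = 6.803e+09 Pa, K = 2.201e-03.
Volume removed: V = K·W·L/H = 2.201e-03 · 1416 · 11.30 / 6.803e+09 = 5.177e-09 m³.
Depth of wear h = V/A = 5.177e-09 / 2.570e-04 = 2.014e-05 m.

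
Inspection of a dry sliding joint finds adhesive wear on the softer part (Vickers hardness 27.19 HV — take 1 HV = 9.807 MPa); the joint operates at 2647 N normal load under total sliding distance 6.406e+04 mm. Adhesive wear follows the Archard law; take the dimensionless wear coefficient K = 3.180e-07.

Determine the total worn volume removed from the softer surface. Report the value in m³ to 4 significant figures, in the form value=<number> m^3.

Quoted intermediates are rounded — every step holds full float precision — a single final rounding to 4 significant figures.
Distance covered L = 6.406e+04 mm = 64.06 m.
Hardness H = 27.19 HV × 9.807 MPa/HV = 266.7 MPa = 2.667e+08 Pa.
Expressed in SI base units: W = 2647 N, H = 2.667e+08 Pa, K = 3.180e-07.
Volume removed: V = K·W·L/H = 3.180e-07 · 2647 · 64.06 / 2.667e+08 = 2.022e-10 m³.

value=2.022e-10 m^3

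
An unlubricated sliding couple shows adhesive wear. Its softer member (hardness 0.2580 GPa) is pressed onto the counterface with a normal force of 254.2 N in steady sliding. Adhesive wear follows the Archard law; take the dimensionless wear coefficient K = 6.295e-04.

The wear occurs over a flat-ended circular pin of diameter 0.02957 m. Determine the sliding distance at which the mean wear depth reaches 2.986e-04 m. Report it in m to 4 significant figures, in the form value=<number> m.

value=330.6 m

Intermediates are shown rounded, and the computation keeps exact precision — a lone final rounding: four significant figures.
Hardness H = 0.2580 GPa = 2.580e+08 Pa.
Contact area A = π·d²/4 = π·(0.02957 m)²/4 = 6.867e-04 m².
Expressed in SI base units: W = 254.2 N, H = 2.580e+08 Pa, K = 6.295e-04.
Wearable volume V_lim = h_lim·A = 2.986e-04 · 6.867e-04 = 2.051e-07 m³.
Thus life L = V_lim·H/(K·W) = 2.051e-07 · 2.580e+08 / (6.295e-04 · 254.2) = 330.6 m.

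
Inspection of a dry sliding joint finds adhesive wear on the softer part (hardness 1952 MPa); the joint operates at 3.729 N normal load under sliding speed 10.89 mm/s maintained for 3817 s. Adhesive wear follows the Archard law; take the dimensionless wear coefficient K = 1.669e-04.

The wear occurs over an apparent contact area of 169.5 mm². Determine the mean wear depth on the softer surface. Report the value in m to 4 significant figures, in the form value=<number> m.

value=7.819e-08 m

The algebra maintains full precision — intermediates appear rounded — one final rounding to four significant digits.
Sliding speed v = 10.89 mm/s = 0.01089 m/s. Path length L = v·t = 0.01089 m/s × 3817 s = 41.57 m.
Hardness H = 1952 MPa = 1.952e+09 Pa.
Contact area A = 169.5 mm² = 1.695e-04 m².
Expressed in SI base units: W = 3.729 N, H = 1.952e+09 Pa, K = 1.669e-04.
Worn volume V = K·W·L/H = 1.669e-04 · 3.729 · 41.57 / 1.952e+09 = 1.325e-11 m³.
Average depth h = V/A = 1.325e-11 / 1.695e-04 = 7.819e-08 m.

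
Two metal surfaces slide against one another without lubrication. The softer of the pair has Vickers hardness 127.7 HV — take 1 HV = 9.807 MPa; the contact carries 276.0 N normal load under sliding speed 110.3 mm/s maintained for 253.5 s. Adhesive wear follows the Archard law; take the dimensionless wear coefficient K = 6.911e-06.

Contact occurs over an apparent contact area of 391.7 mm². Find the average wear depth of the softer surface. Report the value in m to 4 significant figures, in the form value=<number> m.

The intermediates are displayed rounded; all working math maintains full float precision — a lone final rounding: four significant figures.
Sliding speed v = 110.3 mm/s = 0.1103 m/s. Distance covered L = v·t = 0.1103 m/s × 253.5 s = 27.96 m.
Hardness H = 127.7 HV × 9.807 MPa/HV = 1252 MPa = 1.252e+09 Pa.
Contact area A = 391.7 mm² = 3.917e-04 m².
Working in SI base units: W = 276.0 N, H = 1.252e+09 Pa, K = 6.911e-06.
By Archard's law, V = K·W·L/H = 6.911e-06 · 276.0 · 27.96 / 1.252e+09 = 4.259e-11 m³.
Depth of wear h = V/A = 4.259e-11 / 3.917e-04 = 1.087e-07 m.

value=1.087e-07 m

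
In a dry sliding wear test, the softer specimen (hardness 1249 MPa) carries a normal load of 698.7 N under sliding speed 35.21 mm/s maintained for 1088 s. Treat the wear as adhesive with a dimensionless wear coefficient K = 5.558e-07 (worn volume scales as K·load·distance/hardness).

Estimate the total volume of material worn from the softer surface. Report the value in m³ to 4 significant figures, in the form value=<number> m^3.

value=1.191e-11 m^3

Shown intermediates are rounded, and the algebra holds full float precision. Rounded once at the end, at 4 significant figures.
Convert: Sliding speed v = 35.21 mm/s = 0.03521 m/s. Distance L = v·t = 0.03521 m/s × 1088 s = 38.31 m.
Convert: Hardness H = 1249 MPa = 1.249e+09 Pa.
Restated in SI base units: W = 698.7 N, H = 1.249e+09 Pa, K = 5.558e-07.
By Archard's law, V = K·W·L/H = 5.558e-07 · 698.7 · 38.31 / 1.249e+09 = 1.191e-11 m³.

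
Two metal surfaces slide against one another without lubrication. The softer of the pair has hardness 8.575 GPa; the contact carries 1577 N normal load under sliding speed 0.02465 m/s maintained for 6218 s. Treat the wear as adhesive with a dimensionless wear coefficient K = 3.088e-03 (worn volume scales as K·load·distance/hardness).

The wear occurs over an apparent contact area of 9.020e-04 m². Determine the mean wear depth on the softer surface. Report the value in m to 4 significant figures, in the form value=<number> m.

Each operation maintains exact precision; intermediate values appear rounded, and one last rounding: 4 significant digits.
Distance covered L = v·t = 0.02465 m/s × 6218 s = 153.3 m.
Hardness H = 8.575 GPa = 8.575e+09 Pa.
Restated in SI base units: W = 1577 N, H = 8.575e+09 Pa, K = 3.088e-03.
By Archard's law, V = K·W·L/H = 3.088e-03 · 1577 · 153.3 / 8.575e+09 = 8.704e-08 m³.
Depth h = V/A = 8.704e-08 / 9.020e-04 = 9.650e-05 m.

value=9.650e-05 m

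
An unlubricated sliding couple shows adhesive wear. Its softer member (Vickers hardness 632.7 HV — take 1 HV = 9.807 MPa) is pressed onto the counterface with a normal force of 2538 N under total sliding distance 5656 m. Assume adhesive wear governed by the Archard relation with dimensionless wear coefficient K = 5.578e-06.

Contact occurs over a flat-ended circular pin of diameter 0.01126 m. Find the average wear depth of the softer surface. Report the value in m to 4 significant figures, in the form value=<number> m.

value=1.296e-04 m

Shown intermediates are rounded, and the algebra maintains full precision. Rounded just once, at four significant digits.
Hardness H = 632.7 HV × 9.807 MPa/HV = 6205 MPa = 6.205e+09 Pa.
Contact area A = π·d²/4 = π·(0.01126 m)²/4 = 9.958e-05 m².
In SI base units, W = 2538 N, H = 6.205e+09 Pa, K = 5.578e-06.
Worn volume V = K·W·L/H = 5.578e-06 · 2538 · 5656 / 6.205e+09 = 1.290e-08 m³.
Depth of wear h = V/A = 1.290e-08 / 9.958e-05 = 1.296e-04 m.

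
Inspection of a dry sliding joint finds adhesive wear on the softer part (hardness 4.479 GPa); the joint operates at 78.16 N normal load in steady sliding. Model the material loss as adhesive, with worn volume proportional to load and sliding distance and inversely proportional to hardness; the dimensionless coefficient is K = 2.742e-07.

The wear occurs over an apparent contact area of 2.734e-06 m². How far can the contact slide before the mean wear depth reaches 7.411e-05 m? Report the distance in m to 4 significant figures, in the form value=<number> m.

All working math holds exact precision — intermediates are printed rounded. Rounded once at the end to 4 significant figures.
Hardness H = 4.479 GPa = 4.479e+09 Pa.
Expressed in SI base units: W = 78.16 N, H = 4.479e+09 Pa, K = 2.742e-07.
Allowed volume V_lim = h_lim·A = 7.411e-05 · 2.734e-06 = 2.026e-10 m³.
Life L = V_lim·H/(K·W) = 2.026e-10 · 4.479e+09 / (2.742e-07 · 78.16) = 4.235e+04 m.

value=4.235e+04 m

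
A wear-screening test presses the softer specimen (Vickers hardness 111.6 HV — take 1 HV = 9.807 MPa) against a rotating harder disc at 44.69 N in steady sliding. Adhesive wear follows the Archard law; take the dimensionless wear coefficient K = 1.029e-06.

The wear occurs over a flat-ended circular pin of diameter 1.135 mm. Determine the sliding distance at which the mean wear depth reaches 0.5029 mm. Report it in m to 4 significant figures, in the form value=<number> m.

Intermediates are displayed rounded — the algebra keeps full precision, and rounded once at the end: four significant digits.
Convert: Hardness H = 111.6 HV × 9.807 MPa/HV = 1094 MPa = 1.094e+09 Pa.
Convert: Pin diameter d = 1.135 mm = 0.001135 m. Contact area A = π·d²/4 = π·(0.001135 m)²/4 = 1.012e-06 m².
Convert: Depth limit h_lim = 0.5029 mm = 5.029e-04 m.
Working in SI base units: W = 44.69 N, H = 1.094e+09 Pa, K = 1.029e-06.
At the depth limit, V_lim = h_lim·A = 5.029e-04 · 1.012e-06 = 5.088e-10 m³.
Sliding life L = V_lim·H/(K·W) = 5.088e-10 · 1.094e+09 / (1.029e-06 · 44.69) = 1.211e+04 m.

value=1.211e+04 m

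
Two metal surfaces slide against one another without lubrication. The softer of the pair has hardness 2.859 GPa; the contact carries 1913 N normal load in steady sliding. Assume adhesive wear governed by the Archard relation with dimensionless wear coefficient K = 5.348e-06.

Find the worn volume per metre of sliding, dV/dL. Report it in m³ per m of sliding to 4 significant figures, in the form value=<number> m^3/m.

value=3.578e-12 m^3/m

Each operation holds full float precision, and displayed values are rounded; rounded once at the end, at four significant figures.
Convert: Hardness H = 2.859 GPa = 2.859e+09 Pa.
As SI base values: W = 1913 N, H = 2.859e+09 Pa, K = 5.348e-06.
Rate of wear dV/dL = K·W/H: 5.348e-06 · 1913 / 2.859e+09 = 3.578e-12 m³/m.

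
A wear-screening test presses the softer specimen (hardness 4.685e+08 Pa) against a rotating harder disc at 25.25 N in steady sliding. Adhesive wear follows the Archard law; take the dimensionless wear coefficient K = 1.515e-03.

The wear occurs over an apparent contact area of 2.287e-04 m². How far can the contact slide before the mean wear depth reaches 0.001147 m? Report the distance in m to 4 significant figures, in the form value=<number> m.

value=3213 m

The algebra keeps full precision, and quoted intermediates are rounded, and a lone final rounding: 4 significant digits.
As SI base values: W = 25.25 N, H = 4.685e+08 Pa, K = 1.515e-03.
Limit volume V_lim = h_lim·A = 0.001147 · 2.287e-04 = 2.623e-07 m³.
So the life L = V_lim·H/(K·W) = 2.623e-07 · 4.685e+08 / (1.515e-03 · 25.25) = 3213 m.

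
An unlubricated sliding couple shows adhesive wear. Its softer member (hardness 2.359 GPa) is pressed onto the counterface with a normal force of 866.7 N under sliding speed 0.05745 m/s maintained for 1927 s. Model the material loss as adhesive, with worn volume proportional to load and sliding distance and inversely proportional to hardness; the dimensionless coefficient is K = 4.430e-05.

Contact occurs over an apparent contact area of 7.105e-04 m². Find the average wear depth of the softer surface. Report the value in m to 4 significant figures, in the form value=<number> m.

Intermediates appear rounded, and each operation carries full float precision; one last rounding: 4 significant digits.
Convert: Distance L = v·t = 0.05745 m/s × 1927 s = 110.7 m.
Convert: Hardness H = 2.359 GPa = 2.359e+09 Pa.
SI base units throughout: W = 866.7 N, H = 2.359e+09 Pa, K = 4.430e-05.
By Archard's law, V = K·W·L/H = 4.430e-05 · 866.7 · 110.7 / 2.359e+09 = 1.802e-09 m³.
Average depth h = V/A = 1.802e-09 / 7.105e-04 = 2.536e-06 m.

value=2.536e-06 m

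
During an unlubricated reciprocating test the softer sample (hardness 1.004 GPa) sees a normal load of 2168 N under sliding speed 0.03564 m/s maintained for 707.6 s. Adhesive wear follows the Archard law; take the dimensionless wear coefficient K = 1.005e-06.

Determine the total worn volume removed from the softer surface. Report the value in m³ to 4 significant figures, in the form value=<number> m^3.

Each operation keeps full float precision, and intermediates are shown rounded, and one last rounding, at four significant figures.
Convert: Distance covered L = v·t = 0.03564 m/s × 707.6 s = 25.22 m.
Convert: Hardness H = 1.004 GPa = 1.004e+09 Pa.
Expressed in SI base units: W = 2168 N, H = 1.004e+09 Pa, K = 1.005e-06.
Archard volume V = K·W·L/H = 1.005e-06 · 2168 · 25.22 / 1.004e+09 = 5.473e-11 m³.

value=5.473e-11 m^3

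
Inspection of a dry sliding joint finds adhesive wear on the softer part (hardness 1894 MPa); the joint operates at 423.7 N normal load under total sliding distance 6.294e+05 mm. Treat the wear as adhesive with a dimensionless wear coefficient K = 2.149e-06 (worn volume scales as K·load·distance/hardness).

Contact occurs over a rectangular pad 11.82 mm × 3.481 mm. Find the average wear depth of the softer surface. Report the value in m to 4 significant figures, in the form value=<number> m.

value=7.354e-06 m

Each operation maintains full float precision; intermediate values are printed rounded, and rounded just once: four significant digits.
Convert: Sliding distance L = 6.294e+05 mm = 629.4 m.
Convert: Hardness H = 1894 MPa = 1.894e+09 Pa.
Convert: Pad sides 11.82 mm × 3.481 mm = 0.01182 m × 0.003481 m. Contact area A = 0.01182 m × 0.003481 m = 4.115e-05 m².
As SI base values: W = 423.7 N, H = 1.894e+09 Pa, K = 2.149e-06.
Volume removed: V = K·W·L/H = 2.149e-06 · 423.7 · 629.4 / 1.894e+09 = 3.026e-10 m³.
Mean depth h = V/A = 3.026e-10 / 4.115e-05 = 7.354e-06 m.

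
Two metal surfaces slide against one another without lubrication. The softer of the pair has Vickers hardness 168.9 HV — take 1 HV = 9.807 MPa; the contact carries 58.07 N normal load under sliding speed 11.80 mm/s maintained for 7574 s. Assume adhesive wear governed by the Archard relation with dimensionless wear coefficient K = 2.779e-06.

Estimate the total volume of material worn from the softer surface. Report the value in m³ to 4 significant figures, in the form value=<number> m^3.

value=8.707e-12 m^3

Every step keeps full float precision, and intermediates are displayed rounded. Rounded once at the end to four significant figures.
Sliding speed v = 11.80 mm/s = 0.01180 m/s. The distance L = v·t = 0.01180 m/s × 7574 s = 89.37 m.
Hardness H = 168.9 HV × 9.807 MPa/HV = 1656 MPa = 1.656e+09 Pa.
In SI base units, W = 58.07 N, H = 1.656e+09 Pa, K = 2.779e-06.
The Archard volume V = K·W·L/H = 2.779e-06 · 58.07 · 89.37 / 1.656e+09 = 8.707e-12 m³.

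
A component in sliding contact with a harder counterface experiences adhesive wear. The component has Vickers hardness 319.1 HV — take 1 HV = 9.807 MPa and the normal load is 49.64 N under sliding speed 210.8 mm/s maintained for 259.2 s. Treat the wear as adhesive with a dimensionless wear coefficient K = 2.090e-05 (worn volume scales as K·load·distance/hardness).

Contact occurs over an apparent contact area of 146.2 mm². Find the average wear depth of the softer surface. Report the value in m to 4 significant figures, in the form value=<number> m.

Intermediates are printed rounded. Each operation holds full precision. Rounded just once: 4 significant digits.
Sliding speed v = 210.8 mm/s = 0.2108 m/s. Path length L = v·t = 0.2108 m/s × 259.2 s = 54.64 m.
Hardness H = 319.1 HV × 9.807 MPa/HV = 3129 MPa = 3.129e+09 Pa.
Contact area A = 146.2 mm² = 1.462e-04 m².
As SI base values: W = 49.64 N, H = 3.129e+09 Pa, K = 2.090e-05.
Archard relation: V = K·W·L/H = 2.090e-05 · 49.64 · 54.64 / 3.129e+09 = 1.811e-11 m³.
Mean depth h = V/A = 1.811e-11 / 1.462e-04 = 1.239e-07 m.

value=1.239e-07 m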